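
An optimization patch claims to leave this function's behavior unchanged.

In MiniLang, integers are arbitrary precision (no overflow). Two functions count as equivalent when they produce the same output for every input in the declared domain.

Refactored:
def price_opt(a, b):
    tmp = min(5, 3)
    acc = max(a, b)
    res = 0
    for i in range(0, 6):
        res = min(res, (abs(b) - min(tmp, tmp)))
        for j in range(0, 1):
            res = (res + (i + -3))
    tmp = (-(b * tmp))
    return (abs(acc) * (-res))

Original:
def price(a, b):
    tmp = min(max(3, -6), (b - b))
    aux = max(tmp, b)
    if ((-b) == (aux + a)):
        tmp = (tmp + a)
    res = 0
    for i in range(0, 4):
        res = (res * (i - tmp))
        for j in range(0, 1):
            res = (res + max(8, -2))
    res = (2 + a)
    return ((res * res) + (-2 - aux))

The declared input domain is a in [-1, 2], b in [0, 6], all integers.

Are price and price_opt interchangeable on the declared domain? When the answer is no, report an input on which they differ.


There is a counterexample at a=-1, b=0: -1 on one side, 0 on the other.
price: tmp = 0; aux = 0; ((-b) == (aux + a)) -> false; res = 0; [i=0]; res = 0; [j=0]; res = 8; [i=1]; res = 8; [j=0]; res = 16; [i=2]; res = 32; [j=0]; res = 40; [i=3]; res = 120; [j=0]; res = 128; res = 1; return -1
price_opt: tmp = 3; acc = 0; res = 0; [i=0]; res = -3; [j=0]; res = -6; [i=1]; res = -6; [j=0]; res = -8; [i=2]; res = -8; [j=0]; res = -9; [i=3]; res = -9; [j=0]; res = -9; [i=4]; res = -9; [j=0]; res = -8; [i=5]; res = -8; [j=0]; res = -6; tmp = 0; return 0
verdict: not equivalent; witness: a=-1, b=0


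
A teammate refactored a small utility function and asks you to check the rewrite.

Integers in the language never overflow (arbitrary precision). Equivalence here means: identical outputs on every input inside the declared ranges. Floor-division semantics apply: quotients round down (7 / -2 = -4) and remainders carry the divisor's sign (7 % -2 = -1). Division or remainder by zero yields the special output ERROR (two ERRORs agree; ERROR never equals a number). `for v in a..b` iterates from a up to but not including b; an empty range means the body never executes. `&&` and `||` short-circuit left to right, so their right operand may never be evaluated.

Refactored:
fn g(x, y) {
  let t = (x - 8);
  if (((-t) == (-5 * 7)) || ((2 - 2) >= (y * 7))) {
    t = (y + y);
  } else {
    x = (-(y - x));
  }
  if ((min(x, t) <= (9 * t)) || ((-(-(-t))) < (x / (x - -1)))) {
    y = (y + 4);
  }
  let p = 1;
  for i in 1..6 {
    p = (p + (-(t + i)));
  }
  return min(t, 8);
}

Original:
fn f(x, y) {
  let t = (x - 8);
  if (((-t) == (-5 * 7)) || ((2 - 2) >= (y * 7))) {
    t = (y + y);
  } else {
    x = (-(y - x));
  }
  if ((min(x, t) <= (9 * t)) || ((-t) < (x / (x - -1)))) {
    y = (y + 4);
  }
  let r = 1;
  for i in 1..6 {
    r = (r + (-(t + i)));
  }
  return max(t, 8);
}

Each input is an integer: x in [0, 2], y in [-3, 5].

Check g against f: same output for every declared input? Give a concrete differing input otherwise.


Try x=0, y=-3.
f: t=-8, then (((-t) == (-5 * 7)) || ((2 - 2) >= (y * 7))) is true, then t=-6, then ((min(x, t) <= (9 * t)) || ((-t) < (x / (x - -1)))) is false, then r=1, then (i=1), then r=6, then (i=2), then r=10, then (i=3), then r=13, then (i=4), then r=15, then (i=5), then r=16, then returns 8
g: t=-8, then (((-t) == (-5 * 7)) || ((2 - 2) >= (y * 7))) is true, then t=-6, then ((min(x, t) <= (9 * t)) || ((-(-(-t))) < (x / (x - -1)))) is false, then p=1, then (i=1), then p=6, then (i=2), then p=10, then (i=3), then p=13, then (i=4), then p=15, then (i=5), then p=16, then returns -6
8 vs -6 — the two versions disagree here.
verdict: not equivalent; witness: x=0, y=-3


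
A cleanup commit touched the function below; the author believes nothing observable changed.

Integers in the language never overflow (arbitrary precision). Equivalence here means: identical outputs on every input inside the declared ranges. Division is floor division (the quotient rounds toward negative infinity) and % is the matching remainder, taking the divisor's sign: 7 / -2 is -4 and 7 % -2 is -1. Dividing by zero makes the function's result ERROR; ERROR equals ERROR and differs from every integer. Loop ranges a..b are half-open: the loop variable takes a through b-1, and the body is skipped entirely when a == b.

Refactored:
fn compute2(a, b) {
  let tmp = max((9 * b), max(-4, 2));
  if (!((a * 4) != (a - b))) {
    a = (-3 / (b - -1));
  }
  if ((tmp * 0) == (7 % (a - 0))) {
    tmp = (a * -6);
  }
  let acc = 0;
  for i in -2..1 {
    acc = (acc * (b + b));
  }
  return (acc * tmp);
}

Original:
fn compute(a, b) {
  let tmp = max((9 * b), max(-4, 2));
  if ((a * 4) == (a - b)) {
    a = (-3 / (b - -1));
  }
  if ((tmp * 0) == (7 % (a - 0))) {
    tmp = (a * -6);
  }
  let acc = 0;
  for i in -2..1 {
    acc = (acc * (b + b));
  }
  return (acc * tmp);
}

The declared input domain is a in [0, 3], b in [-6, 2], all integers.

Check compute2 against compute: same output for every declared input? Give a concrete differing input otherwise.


Equivalent — the differences include comparison usage differs; and boolean connective usage differs, yet no declared input distinguishes the two.
As a probe, take a=3, b=-6: compute runs tmp becomes 2; next ((a * 4) == (a - b)) evaluates to false; next ((tmp * 0) == (7 % (a - 0))) evaluates to false; next acc becomes 0; next at i=-2:; next acc becomes 0; next at i=-1:; next acc becomes 0; next at i=0:; next acc becomes 0; next final value 0; compute2 runs tmp becomes 2; next (!((a * 4) != (a - b))) evaluates to false; next ((tmp * 0) == (7 % (a - 0))) evaluates to false; next acc becomes 0; next at i=-2:; next acc becomes 0; next at i=-1:; next acc becomes 0; next at i=0:; next acc becomes 0; next final value 0; both end at 0.
An exhaustive pass over the 36 declared inputs shows identical outputs.
verdict: equivalent


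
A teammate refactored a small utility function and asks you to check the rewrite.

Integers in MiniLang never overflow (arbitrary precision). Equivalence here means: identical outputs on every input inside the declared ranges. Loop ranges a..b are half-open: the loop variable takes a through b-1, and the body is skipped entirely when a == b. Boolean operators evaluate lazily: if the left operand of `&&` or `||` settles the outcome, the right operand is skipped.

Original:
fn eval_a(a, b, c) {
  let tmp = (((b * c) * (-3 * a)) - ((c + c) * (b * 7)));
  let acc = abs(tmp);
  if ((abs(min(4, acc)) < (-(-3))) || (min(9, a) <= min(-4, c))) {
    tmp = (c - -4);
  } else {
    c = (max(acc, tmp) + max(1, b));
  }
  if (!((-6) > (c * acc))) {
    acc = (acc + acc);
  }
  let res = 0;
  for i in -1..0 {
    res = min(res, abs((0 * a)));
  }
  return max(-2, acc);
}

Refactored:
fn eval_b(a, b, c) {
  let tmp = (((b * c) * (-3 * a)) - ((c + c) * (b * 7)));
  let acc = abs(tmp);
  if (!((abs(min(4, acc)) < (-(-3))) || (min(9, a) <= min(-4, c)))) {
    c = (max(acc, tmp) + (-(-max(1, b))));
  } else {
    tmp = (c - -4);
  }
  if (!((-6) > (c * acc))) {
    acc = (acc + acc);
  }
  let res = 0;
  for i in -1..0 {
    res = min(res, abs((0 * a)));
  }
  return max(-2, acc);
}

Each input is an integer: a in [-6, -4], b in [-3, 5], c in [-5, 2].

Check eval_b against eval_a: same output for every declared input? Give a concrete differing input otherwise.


The two versions differ — the changes include boolean connective usage differs.
One worked example (a=-5, b=5, c=2) — eval_a: tmp=10, then acc=10, then ((abs(min(4, acc)) < (-(-3))) || (min(9, a) <= min(-4, c))) is true, then tmp=6, then (!((-6) > (c * acc))) is true, then acc=20, then res=0, then (i=-1), then res=0, then returns 20; eval_b: tmp=10, then acc=10, then (!((abs(min(4, acc)) < (-(-3))) || (min(9, a) <= min(-4, c)))) is false, then tmp=6, then (!((-6) > (c * acc))) is true, then acc=20, then res=0, then (i=-1), then res=0, then returns 20; agreement on 20.
An exhaustive pass over the 216 declared inputs shows identical outputs.
verdict: equivalent


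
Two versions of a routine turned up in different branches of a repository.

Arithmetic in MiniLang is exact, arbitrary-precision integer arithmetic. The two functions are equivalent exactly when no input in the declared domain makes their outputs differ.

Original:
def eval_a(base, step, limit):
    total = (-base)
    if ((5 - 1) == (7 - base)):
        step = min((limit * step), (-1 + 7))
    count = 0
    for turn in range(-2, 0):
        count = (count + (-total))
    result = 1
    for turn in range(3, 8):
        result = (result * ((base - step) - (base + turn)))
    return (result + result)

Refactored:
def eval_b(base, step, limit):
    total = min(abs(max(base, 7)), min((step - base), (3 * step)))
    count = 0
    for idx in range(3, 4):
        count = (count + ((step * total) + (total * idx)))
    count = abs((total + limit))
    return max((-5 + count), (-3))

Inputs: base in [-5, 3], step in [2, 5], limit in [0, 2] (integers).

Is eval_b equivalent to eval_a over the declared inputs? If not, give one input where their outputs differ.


These are not equivalent — on base=-5, step=2, limit=0 the outputs split (-30240 vs 1).
eval_a: total=5, then ((5 - 1) == (7 - base)) is false, then count=0, then (turn=-2), then count=-5, then (turn=-1), then count=-10, then result=1, then (turn=3), then result=-5, then (turn=4), then result=30, then (turn=5), then result=-210, then (turn=6), then result=1680, then (turn=7), then result=-15120, then returns -30240
eval_b: total=6, then count=0, then (idx=3), then count=30, then count=6, then returns 1
verdict: not equivalent; witness: base=-5, step=2, limit=0


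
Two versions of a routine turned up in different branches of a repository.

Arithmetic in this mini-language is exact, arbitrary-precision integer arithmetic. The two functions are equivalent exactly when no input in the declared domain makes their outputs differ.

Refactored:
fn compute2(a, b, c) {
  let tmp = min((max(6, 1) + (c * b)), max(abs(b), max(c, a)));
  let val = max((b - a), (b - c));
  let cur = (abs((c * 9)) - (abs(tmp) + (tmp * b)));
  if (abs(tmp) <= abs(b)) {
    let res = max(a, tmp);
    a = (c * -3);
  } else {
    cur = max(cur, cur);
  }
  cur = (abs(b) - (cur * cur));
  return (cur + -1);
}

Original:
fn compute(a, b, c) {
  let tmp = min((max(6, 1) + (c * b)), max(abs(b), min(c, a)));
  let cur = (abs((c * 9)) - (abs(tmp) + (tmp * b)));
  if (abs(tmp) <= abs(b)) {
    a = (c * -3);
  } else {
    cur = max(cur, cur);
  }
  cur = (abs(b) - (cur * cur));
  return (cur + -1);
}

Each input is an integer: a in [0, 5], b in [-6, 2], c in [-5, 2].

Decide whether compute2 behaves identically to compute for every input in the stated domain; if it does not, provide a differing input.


Try a=0, b=0, c=1.
compute: tmp=0, then cur=9, then (abs(tmp) <= abs(b)) is true, then a=-3, then cur=-81, then returns -82
compute2: tmp=1, then val=0, then cur=8, then (abs(tmp) <= abs(b)) is false, then cur=8, then cur=-64, then returns -65
-82 and -65 differ, so these are not the same function on this domain.
verdict: not equivalent; witness: a=0, b=0, c=1


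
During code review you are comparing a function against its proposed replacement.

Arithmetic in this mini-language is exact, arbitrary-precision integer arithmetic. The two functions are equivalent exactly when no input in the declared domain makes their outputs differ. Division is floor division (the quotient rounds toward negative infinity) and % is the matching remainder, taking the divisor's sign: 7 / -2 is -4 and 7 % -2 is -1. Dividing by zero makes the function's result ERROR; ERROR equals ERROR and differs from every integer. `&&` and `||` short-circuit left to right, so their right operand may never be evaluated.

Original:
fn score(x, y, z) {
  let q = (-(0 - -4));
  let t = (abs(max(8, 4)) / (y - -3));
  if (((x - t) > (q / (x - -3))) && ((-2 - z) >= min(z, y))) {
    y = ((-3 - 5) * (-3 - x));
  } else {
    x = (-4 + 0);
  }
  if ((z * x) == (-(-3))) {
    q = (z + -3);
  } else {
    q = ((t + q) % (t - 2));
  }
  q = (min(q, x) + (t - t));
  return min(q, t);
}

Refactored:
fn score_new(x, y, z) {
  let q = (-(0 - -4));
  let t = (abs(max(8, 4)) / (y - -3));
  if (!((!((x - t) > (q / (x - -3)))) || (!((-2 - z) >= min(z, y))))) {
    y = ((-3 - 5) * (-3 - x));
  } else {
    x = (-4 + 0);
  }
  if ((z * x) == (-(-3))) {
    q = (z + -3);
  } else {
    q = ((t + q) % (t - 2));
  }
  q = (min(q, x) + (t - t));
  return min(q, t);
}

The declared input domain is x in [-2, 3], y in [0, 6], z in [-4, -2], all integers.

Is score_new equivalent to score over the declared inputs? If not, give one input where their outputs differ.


This is a faithful refactor — boolean connective usage differs, but the computed results match everywhere.
Spot check at x=2, y=5, z=-4 — score: q := -4 | t := 1 | (((x - t) > (q / (x - -3))) && ((-2 - z) >= min(z, y))): true | y := 40 | ((z * x) == (-(-3))): false | q := 0 | q := 0 | result 0. score_new: q := -4 | t := 1 | (!((!((x - t) > (q / (x - -3)))) || (!((-2 - z) >= min(z, y))))): true | y := 40 | ((z * x) == (-(-3))): false | q := 0 | q := 0 | result 0. Both give 0.
Across all 126 domain points the two functions coincide.
verdict: equivalent


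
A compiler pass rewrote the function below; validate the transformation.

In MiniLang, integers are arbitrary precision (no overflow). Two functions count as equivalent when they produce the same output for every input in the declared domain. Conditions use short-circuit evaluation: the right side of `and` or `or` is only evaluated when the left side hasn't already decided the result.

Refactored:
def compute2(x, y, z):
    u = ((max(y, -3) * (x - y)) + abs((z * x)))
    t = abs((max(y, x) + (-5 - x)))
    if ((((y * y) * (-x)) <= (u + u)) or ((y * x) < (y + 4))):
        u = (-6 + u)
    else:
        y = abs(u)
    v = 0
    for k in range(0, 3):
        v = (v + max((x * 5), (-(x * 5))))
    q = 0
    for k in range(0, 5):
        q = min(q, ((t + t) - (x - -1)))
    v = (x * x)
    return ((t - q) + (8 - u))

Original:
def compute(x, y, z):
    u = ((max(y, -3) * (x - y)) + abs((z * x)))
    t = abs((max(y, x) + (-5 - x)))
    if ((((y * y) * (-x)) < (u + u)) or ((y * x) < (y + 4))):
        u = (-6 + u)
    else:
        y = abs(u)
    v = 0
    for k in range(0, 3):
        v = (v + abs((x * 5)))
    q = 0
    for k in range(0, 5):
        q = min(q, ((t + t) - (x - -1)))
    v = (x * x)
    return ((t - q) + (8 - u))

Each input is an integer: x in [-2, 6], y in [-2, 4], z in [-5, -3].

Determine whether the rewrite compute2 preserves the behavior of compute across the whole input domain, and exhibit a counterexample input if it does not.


Run the pair on x=-1, y=-2, z=-4.
compute: u = 2; t = 5; ((((y * y) * (-x)) < (u + u)) or ((y * x) < (y + 4))) -> false; y = 2; v = 0; [k=0]; v = 5; [k=1]; v = 10; [k=2]; v = 15; q = 0; [k=0]; q = 0; [k=1]; q = 0; [k=2]; q = 0; [k=3]; q = 0; [k=4]; q = 0; v = 1; return 11
compute2: u = 2; t = 5; ((((y * y) * (-x)) <= (u + u)) or ((y * x) < (y + 4))) -> true; u = -4; v = 0; [k=0]; v = 5; [k=1]; v = 10; [k=2]; v = 15; q = 0; [k=0]; q = 0; [k=1]; q = 0; [k=2]; q = 0; [k=3]; q = 0; [k=4]; q = 0; v = 1; return 17
11 vs 17 — the two versions disagree here.
verdict: not equivalent; witness: x=-1, y=-2, z=-4


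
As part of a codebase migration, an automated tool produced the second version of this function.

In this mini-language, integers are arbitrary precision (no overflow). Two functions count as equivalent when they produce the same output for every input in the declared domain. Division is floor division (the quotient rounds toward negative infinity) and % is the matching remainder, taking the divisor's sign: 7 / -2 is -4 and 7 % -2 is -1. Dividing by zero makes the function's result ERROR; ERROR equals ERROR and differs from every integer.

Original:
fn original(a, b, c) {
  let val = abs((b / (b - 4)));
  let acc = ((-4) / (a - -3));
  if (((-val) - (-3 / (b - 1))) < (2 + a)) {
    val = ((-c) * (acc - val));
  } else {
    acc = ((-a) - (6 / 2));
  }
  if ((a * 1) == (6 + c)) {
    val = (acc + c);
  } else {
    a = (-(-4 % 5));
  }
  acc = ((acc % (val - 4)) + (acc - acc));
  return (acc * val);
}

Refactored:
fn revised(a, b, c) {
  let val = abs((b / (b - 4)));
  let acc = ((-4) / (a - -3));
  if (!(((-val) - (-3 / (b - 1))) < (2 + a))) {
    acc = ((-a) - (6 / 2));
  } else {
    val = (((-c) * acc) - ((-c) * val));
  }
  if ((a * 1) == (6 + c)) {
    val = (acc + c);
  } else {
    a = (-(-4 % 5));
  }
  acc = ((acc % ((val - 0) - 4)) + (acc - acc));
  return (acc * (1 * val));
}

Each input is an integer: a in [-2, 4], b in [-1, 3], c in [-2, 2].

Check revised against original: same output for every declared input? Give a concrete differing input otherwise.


Comparing the listings, the differences include: arithmetic usage differs, and constant usage differs, and boolean connective usage differs.
Tracing a=-1, b=0, c=-2: original: val = 0; acc = -2; (((-val) - (-3 / (b - 1))) < (2 + a)) -> true; val = -4; ((a * 1) == (6 + c)) -> false; a = -1; acc = -2; return 8 | revised: val = 0; acc = -2; (!(((-val) - (-3 / (b - 1))) < (2 + a))) -> false; val = -4; ((a * 1) == (6 + c)) -> false; a = -1; acc = -2; return 8 — matching result 8.
Sweeping the whole domain (175 inputs) finds no disagreement.
verdict: equivalent


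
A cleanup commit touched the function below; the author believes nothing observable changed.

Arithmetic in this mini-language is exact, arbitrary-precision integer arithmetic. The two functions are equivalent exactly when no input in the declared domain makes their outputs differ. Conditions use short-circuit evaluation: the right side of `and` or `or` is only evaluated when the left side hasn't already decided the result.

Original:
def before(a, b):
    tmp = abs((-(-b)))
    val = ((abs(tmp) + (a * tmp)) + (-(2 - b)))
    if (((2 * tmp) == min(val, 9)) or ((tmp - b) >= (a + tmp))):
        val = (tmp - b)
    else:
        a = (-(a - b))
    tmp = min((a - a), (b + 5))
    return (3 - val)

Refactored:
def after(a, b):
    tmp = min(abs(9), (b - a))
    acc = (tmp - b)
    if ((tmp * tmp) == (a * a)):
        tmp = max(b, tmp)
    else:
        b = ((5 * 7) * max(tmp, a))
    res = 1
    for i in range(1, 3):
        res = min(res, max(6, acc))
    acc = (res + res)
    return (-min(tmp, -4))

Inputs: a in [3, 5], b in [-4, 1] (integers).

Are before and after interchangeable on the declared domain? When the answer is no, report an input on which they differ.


Run the pair on a=3, b=-4.
before: tmp := 4 | val := 10 | (((2 * tmp) == min(val, 9)) or ((tmp - b) >= (a + tmp))): true | val := 8 | tmp := 0 | result -5
after: tmp := -7 | acc := -3 | ((tmp * tmp) == (a * a)): false | b := 105 | res := 1 | iter i=1: | res := 1 | iter i=2: | res := 1 | acc := 2 | result 7
-5 vs 7 — the two versions disagree here.
verdict: not equivalent; witness: a=3, b=-4


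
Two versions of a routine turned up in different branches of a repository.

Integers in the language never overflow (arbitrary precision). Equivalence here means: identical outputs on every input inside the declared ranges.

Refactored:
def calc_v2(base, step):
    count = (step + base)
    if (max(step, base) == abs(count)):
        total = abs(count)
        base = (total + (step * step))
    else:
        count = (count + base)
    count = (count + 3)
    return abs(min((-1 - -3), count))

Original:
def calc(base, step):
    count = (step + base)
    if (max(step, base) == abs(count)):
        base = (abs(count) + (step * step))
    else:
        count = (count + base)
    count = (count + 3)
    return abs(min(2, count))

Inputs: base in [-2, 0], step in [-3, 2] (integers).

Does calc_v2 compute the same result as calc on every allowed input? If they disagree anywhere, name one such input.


The two are interchangeable: constant usage differs; arithmetic usage differs; local variable names differ; statement counts differ, and every declared input agrees.
Tracing base=-1, step=-1: calc: count becomes -2; next (max(step, base) == abs(count)) evaluates to false; next count becomes -3; next count becomes 0; next final value 0 | calc_v2: count becomes -2; next (max(step, base) == abs(count)) evaluates to false; next count becomes -3; next count becomes 0; next final value 0 — matching result 0.
An exhaustive pass over the 18 declared inputs shows identical outputs.
verdict: equivalent


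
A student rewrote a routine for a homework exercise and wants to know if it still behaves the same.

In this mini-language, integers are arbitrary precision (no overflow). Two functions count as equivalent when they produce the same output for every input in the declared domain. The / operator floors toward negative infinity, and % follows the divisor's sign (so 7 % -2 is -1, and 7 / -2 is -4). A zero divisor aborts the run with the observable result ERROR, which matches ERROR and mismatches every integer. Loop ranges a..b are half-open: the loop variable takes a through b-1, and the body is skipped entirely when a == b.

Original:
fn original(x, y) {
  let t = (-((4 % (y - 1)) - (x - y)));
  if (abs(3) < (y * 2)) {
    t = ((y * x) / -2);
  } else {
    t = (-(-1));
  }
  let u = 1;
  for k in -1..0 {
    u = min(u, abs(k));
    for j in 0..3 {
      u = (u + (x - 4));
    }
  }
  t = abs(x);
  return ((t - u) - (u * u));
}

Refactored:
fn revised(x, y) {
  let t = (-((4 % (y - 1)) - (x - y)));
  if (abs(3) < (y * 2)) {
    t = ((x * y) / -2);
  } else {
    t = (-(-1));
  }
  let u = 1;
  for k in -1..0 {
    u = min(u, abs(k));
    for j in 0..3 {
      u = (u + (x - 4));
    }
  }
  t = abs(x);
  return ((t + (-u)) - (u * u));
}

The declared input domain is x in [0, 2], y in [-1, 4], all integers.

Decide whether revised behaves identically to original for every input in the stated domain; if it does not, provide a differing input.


This is a faithful refactor — arithmetic usage differs, but the computed results match everywhere.
One worked example (x=1, y=2) — original: t becomes -1; next (abs(3) < (y * 2)) evaluates to true; next t becomes -1; next u becomes 1; next at k=-1:; next u becomes 1; next at j=0:; next u becomes -2; next at j=1:; next u becomes -5; next at j=2:; next u becomes -8; next t becomes 1; next final value -55; revised: t becomes -1; next (abs(3) < (y * 2)) evaluates to true; next t becomes -1; next u becomes 1; next at k=-1:; next u becomes 1; next at j=0:; next u becomes -2; next at j=1:; next u becomes -5; next at j=2:; next u becomes -8; next t becomes 1; next final value -55; agreement on -55.
Every one of the 18 inputs gives matching results.
verdict: equivalent


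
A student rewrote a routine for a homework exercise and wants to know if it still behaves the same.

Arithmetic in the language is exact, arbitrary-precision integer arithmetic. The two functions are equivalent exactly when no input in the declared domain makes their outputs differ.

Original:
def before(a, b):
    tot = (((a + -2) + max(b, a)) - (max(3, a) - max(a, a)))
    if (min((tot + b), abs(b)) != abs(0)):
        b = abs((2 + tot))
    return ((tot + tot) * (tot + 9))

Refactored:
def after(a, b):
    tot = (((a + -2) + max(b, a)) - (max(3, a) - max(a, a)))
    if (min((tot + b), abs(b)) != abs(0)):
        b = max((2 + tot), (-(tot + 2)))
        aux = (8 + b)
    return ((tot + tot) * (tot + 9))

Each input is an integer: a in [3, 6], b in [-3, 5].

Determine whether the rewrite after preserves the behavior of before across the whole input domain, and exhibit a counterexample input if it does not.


Comparing the listings, the differences include: statement counts differ, and local variable names differ, and arithmetic usage differs, and min/max/abs usage differs, and constant usage differs.
Spot check at a=4, b=-2 — before: tot=6, then (min((tot + b), abs(b)) != abs(0)) is true, then b=8, then returns 180. after: tot=6, then (min((tot + b), abs(b)) != abs(0)) is true, then b=8, then aux=16, then returns 180. Both give 180.
Across all 36 domain points the two functions coincide.
verdict: equivalent


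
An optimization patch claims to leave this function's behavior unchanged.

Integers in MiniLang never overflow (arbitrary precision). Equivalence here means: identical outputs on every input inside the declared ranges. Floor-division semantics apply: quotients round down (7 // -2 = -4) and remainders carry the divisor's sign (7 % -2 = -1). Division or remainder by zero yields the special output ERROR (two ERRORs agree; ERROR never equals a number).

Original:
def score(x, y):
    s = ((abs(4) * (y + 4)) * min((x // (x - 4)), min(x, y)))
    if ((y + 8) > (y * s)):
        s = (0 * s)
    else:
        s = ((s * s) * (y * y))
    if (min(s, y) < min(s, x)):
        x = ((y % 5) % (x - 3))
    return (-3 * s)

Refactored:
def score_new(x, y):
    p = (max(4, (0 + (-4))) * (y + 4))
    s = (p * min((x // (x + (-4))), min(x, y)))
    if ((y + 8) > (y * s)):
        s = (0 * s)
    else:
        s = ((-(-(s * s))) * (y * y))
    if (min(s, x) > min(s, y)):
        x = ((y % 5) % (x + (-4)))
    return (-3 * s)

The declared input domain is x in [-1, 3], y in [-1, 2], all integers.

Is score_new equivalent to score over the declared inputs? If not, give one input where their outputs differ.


x=3, y=-1 yields ERROR from score but -3888 from score_new.
verdict: not equivalent; witness: x=3, y=-1


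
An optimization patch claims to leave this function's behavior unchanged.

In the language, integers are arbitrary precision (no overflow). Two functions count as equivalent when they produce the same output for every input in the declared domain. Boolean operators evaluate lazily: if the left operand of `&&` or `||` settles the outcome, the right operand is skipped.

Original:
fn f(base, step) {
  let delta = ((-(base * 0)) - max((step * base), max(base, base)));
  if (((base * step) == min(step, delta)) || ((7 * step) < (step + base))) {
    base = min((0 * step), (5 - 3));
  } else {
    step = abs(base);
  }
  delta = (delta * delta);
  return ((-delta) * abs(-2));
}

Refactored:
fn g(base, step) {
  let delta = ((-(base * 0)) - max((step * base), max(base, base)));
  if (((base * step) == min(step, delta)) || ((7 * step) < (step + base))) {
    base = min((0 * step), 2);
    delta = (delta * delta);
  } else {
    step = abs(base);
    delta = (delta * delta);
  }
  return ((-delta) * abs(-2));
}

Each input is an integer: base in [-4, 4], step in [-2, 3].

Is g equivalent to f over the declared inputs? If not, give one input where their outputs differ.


The two versions differ — the changes include arithmetic usage differs; constant usage differs; statement counts differ.
One worked example (base=-3, step=-2) — f: delta := -6 | (((base * step) == min(step, delta)) || ((7 * step) < (step + base))): true | base := 0 | delta := 36 | result -72; g: delta := -6 | (((base * step) == min(step, delta)) || ((7 * step) < (step + base))): true | base := 0 | delta := 36 | result -72; agreement on -72.
An exhaustive pass over the 54 declared inputs shows identical outputs.
verdict: equivalent


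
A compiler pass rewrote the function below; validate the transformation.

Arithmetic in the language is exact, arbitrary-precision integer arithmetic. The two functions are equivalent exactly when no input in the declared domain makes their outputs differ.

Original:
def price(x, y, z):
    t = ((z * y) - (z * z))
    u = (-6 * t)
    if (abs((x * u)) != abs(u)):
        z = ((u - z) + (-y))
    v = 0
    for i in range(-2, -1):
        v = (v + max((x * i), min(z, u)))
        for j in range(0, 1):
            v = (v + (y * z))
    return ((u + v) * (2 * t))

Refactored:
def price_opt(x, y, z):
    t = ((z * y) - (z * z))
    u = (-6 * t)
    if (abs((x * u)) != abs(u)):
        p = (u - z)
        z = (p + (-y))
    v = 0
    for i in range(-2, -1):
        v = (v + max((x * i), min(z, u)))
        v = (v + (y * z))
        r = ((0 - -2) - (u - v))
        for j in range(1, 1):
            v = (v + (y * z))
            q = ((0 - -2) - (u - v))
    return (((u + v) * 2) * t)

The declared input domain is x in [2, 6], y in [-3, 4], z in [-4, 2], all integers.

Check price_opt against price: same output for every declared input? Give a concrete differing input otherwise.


Comparing the listings, the differences include: statement counts differ, loop structure differs, arithmetic usage differs, constant usage differs, local variable names differ.
Tracing x=5, y=-3, z=2: price: t=-10, then u=60, then (abs((x * u)) != abs(u)) is true, then z=61, then v=0, then (i=-2), then v=60, then (j=0), then v=-123, then returns 1260 | price_opt: t=-10, then u=60, then (abs((x * u)) != abs(u)) is true, then p=58, then z=61, then v=0, then (i=-2), then v=60, then v=-123, then r=-181, then the loop over j runs zero times, then returns 1260 — matching result 1260.
Every one of the 280 inputs gives matching results.
verdict: equivalent


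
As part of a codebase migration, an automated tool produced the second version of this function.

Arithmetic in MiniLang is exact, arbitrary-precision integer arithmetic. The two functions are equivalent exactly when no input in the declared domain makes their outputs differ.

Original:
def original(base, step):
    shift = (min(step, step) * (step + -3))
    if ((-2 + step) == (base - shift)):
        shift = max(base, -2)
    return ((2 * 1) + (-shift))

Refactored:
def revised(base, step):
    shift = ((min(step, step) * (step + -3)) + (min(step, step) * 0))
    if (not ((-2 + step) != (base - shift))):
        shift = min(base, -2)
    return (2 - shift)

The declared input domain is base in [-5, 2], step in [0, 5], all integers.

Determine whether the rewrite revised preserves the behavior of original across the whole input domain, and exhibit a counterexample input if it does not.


Take base=-3, step=1.
original: shift := -2 | ((-2 + step) == (base - shift)): true | shift := -2 | result 4
revised: shift := -2 | (not ((-2 + step) != (base - shift))): true | shift := -3 | result 5
4 and 5 differ, so these are not the same function on this domain.
verdict: not equivalent; witness: base=-3, step=1


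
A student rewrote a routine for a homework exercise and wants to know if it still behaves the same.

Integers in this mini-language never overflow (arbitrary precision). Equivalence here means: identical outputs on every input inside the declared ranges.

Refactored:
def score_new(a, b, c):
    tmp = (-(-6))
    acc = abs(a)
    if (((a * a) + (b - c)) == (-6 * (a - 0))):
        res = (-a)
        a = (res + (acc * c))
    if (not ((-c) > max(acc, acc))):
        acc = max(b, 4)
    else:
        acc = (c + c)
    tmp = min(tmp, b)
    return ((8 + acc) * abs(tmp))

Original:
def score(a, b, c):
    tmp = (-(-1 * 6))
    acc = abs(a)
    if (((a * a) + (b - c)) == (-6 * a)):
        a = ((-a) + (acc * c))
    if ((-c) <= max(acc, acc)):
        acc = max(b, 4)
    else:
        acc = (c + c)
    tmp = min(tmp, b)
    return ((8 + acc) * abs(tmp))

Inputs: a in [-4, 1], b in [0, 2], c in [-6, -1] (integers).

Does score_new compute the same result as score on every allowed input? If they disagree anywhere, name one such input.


Although local variable names differ, comparison usage differs, constant usage differs, statement counts differ, boolean connective usage differs, arithmetic usage differs, 108/108 inputs agree.
verdict: equivalent


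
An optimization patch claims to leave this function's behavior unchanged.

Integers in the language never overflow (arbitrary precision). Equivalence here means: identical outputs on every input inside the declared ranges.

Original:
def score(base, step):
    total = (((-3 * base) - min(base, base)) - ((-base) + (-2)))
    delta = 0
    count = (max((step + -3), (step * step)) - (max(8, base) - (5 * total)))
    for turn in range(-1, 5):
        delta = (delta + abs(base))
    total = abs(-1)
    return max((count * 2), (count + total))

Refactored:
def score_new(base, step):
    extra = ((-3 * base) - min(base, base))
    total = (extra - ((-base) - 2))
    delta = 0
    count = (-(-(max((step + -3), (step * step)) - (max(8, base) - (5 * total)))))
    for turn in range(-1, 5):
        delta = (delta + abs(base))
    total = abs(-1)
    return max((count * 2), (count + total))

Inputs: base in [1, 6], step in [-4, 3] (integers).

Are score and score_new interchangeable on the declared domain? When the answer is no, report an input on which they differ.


Side by side, the visible changes include: statement counts differ; and arithmetic usage differs; and local variable names differ.
One worked example (base=5, step=-4) — score: total = -13; delta = 0; count = -57; [turn=-1]; delta = 5; [turn=0]; delta = 10; [turn=1]; delta = 15; [turn=2]; delta = 20; [turn=3]; delta = 25; [turn=4]; delta = 30; total = 1; return -56; score_new: extra = -20; total = -13; delta = 0; count = -57; [turn=-1]; delta = 5; [turn=0]; delta = 10; [turn=1]; delta = 15; [turn=2]; delta = 20; [turn=3]; delta = 25; [turn=4]; delta = 30; total = 1; return -56; agreement on -56.
Sweeping the whole domain (48 inputs) finds no disagreement.
verdict: equivalent


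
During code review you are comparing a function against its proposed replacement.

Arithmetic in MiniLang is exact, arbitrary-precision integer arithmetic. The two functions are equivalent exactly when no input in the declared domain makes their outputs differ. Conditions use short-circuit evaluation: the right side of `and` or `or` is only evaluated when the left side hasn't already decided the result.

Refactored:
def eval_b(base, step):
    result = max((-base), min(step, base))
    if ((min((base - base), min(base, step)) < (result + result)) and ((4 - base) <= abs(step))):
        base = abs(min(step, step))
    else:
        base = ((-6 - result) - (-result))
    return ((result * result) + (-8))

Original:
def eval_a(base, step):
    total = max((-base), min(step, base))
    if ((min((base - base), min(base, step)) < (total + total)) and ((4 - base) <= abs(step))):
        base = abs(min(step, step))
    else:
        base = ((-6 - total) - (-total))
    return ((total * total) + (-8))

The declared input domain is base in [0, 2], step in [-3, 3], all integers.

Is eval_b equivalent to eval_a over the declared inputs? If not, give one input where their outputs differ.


The two versions differ — the changes include local variable names differ.
As a probe, take base=1, step=-3: eval_a runs total = -1; ((min((base - base), min(base, step)) < (total + total)) and ((4 - base) <= abs(step))) -> true; base = 3; return -7; eval_b runs result = -1; ((min((base - base), min(base, step)) < (result + result)) and ((4 - base) <= abs(step))) -> true; base = 3; return -7; both end at -7.
Across all 21 domain points the two functions coincide.
verdict: equivalent


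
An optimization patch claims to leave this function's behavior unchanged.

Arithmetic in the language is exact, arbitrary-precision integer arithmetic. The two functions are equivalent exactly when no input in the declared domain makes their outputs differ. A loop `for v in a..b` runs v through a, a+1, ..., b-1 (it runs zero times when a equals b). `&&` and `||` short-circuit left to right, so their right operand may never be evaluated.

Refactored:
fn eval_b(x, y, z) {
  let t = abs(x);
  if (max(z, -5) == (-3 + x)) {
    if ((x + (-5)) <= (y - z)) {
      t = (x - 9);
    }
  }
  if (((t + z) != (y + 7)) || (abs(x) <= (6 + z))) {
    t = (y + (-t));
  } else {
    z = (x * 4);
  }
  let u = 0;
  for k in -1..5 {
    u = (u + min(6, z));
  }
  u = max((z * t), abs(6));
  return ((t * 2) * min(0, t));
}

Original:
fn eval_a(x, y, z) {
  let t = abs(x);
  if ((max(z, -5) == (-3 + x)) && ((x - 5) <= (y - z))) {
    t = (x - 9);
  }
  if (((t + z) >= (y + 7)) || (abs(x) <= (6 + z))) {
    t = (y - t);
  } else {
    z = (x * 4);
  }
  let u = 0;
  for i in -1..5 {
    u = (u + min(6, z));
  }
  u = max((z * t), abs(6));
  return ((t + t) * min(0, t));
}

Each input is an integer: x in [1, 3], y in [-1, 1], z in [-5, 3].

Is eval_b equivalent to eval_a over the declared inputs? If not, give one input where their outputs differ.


Take x=2, y=-1, z=-5.
eval_a: t = 2; ((max(z, -5) == (-3 + x)) && ((x - 5) <= (y - z))) -> false; (((t + z) >= (y + 7)) || (abs(x) <= (6 + z))) -> false; z = 8; u = 0; [i=-1]; u = 6; [i=0]; u = 12; [i=1]; u = 18; [i=2]; u = 24; [i=3]; u = 30; [i=4]; u = 36; u = 16; return 0
eval_b: t = 2; (max(z, -5) == (-3 + x)) -> false; (((t + z) != (y + 7)) || (abs(x) <= (6 + z))) -> true; t = -3; u = 0; [k=-1]; u = -5; [k=0]; u = -10; [k=1]; u = -15; [k=2]; u = -20; [k=3]; u = -25; [k=4]; u = -30; u = 15; return 18
0 and 18 differ, so these are not the same function on this domain.
verdict: not equivalent; witness: x=2, y=-1, z=-5


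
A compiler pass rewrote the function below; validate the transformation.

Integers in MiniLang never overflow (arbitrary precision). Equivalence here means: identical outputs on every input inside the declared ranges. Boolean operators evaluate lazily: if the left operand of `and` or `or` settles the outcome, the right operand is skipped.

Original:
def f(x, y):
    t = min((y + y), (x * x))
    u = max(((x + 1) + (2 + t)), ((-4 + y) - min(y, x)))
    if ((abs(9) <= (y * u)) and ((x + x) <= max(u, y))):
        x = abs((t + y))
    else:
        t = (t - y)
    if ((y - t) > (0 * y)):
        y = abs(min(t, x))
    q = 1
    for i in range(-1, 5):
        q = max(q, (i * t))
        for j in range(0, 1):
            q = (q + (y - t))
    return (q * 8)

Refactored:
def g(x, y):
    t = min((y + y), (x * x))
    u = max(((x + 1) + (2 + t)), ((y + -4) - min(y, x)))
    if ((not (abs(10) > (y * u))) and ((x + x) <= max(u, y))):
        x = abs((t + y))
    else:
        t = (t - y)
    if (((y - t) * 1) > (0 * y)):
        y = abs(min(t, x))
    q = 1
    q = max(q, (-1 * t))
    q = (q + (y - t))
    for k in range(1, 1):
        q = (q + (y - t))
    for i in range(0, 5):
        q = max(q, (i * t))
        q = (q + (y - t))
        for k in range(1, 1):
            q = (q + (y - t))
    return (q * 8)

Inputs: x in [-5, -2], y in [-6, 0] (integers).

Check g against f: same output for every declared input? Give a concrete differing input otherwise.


Not equivalent: x=-4, y=-3 separates them (624 vs 24).
f: t = -6; u = -3; ((abs(9) <= (y * u)) and ((x + x) <= max(u, y))) -> true; x = 9; ((y - t) > (0 * y)) -> true; y = 6; q = 1; [i=-1]; q = 6; [j=0]; q = 18; [i=0]; q = 18; [j=0]; q = 30; [i=1]; q = 30; [j=0]; q = 42; [i=2]; q = 42; [j=0]; q = 54; [i=3]; q = 54; [j=0]; q = 66; [i=4]; q = 66; [j=0]; q = 78; return 624
g: t = -6; u = -3; ((not (abs(10) > (y * u))) and ((x + x) <= max(u, y))) -> false; t = -3; (((y - t) * 1) > (0 * y)) -> false; q = 1; q = 3; q = 3; the k loop: no iterations; [i=0]; q = 3; q = 3; the k loop: no iterations; [i=1]; q = 3; q = 3; the k loop: no iterations; [i=2]; q = 3; q = 3; the k loop: no iterations; [i=3]; q = 3; q = 3; the k loop: no iterations; [i=4]; q = 3; q = 3; the k loop: no iterations; return 24
verdict: not equivalent; witness: x=-4, y=-3


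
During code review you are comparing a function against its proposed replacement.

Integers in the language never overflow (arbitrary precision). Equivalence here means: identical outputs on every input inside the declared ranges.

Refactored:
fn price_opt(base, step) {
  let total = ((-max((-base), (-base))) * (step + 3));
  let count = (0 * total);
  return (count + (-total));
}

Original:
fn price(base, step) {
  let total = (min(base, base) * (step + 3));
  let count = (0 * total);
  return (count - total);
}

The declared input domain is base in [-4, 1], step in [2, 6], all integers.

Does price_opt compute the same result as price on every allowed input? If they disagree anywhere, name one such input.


The two versions differ — the changes include min/max/abs usage differs, arithmetic usage differs.
Spot check at base=0, step=2 — price: total := 0 | count := 0 | result 0. price_opt: total := 0 | count := 0 | result 0. Both give 0.
Every one of the 30 inputs gives matching results.
verdict: equivalent


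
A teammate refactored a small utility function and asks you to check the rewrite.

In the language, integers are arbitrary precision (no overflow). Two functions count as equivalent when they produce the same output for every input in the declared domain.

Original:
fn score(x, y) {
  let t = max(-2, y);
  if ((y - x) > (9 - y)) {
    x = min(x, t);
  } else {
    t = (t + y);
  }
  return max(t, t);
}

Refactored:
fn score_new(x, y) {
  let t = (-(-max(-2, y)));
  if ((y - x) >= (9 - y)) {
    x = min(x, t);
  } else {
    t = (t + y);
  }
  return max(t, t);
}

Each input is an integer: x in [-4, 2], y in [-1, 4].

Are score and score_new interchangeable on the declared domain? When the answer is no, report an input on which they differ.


There is a counterexample at x=-3, y=3: 6 on one side, 3 on the other.
score: t=3, then ((y - x) > (9 - y)) is false, then t=6, then returns 6
score_new: t=3, then ((y - x) >= (9 - y)) is true, then x=-3, then returns 3
verdict: not equivalent; witness: x=-3, y=3
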